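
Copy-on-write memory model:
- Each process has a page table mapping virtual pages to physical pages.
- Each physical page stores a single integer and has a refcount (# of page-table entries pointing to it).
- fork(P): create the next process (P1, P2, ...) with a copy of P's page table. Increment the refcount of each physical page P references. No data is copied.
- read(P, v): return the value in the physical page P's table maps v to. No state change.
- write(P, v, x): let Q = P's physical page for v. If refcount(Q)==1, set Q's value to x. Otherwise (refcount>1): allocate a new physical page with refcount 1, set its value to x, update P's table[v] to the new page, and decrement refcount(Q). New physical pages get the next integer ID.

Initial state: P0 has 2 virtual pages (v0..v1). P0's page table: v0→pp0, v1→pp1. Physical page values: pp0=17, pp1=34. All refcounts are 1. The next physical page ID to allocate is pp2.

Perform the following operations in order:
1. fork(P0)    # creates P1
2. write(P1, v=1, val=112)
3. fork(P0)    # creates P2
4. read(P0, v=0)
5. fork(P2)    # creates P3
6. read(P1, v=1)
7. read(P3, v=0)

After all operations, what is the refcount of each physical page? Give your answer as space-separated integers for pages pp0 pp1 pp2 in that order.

Op 1: fork(P0) -> P1. 2 ppages; refcounts: pp0:2 pp1:2
Op 2: write(P1, v1, 112). refcount(pp1)=2>1 -> COPY to pp2. 3 ppages; refcounts: pp0:2 pp1:1 pp2:1
Op 3: fork(P0) -> P2. 3 ppages; refcounts: pp0:3 pp1:2 pp2:1
Op 4: read(P0, v0) -> 17. No state change.
Op 5: fork(P2) -> P3. 3 ppages; refcounts: pp0:4 pp1:3 pp2:1
Op 6: read(P1, v1) -> 112. No state change.
Op 7: read(P3, v0) -> 17. No state change.

Answer: 4 3 1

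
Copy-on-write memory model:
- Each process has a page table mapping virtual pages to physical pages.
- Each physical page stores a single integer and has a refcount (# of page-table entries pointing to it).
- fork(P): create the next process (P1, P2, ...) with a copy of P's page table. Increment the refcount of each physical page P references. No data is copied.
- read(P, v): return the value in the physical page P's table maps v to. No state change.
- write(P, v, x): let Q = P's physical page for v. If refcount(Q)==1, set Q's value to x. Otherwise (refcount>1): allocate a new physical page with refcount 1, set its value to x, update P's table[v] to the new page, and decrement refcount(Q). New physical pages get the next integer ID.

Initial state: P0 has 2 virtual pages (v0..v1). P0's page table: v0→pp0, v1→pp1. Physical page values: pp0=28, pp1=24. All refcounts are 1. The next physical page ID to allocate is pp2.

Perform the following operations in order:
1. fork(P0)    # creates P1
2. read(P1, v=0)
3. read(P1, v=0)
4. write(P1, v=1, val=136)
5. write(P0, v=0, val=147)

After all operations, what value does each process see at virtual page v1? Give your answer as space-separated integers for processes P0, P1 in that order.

Op 1: fork(P0) -> P1. 2 ppages; refcounts: pp0:2 pp1:2
Op 2: read(P1, v0) -> 28. No state change.
Op 3: read(P1, v0) -> 28. No state change.
Op 4: write(P1, v1, 136). refcount(pp1)=2>1 -> COPY to pp2. 3 ppages; refcounts: pp0:2 pp1:1 pp2:1
Op 5: write(P0, v0, 147). refcount(pp0)=2>1 -> COPY to pp3. 4 ppages; refcounts: pp0:1 pp1:1 pp2:1 pp3:1
P0: v1 -> pp1 = 24
P1: v1 -> pp2 = 136

Answer: 24 136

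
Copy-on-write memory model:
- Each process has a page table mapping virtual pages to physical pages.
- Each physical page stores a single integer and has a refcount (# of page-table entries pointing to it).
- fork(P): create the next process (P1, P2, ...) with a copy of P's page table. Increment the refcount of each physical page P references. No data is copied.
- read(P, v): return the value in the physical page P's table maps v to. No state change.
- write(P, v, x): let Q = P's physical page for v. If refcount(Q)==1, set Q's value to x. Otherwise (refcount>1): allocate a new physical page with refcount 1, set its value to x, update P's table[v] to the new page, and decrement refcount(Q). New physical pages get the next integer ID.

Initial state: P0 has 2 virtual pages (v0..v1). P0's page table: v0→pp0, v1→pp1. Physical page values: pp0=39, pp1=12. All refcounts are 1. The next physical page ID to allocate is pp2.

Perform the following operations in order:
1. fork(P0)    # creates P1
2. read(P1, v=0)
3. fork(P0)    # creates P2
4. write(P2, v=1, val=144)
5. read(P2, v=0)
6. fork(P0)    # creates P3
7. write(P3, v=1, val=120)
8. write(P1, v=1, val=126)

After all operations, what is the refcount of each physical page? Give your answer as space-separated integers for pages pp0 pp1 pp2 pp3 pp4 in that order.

Op 1: fork(P0) -> P1. 2 ppages; refcounts: pp0:2 pp1:2
Op 2: read(P1, v0) -> 39. No state change.
Op 3: fork(P0) -> P2. 2 ppages; refcounts: pp0:3 pp1:3
Op 4: write(P2, v1, 144). refcount(pp1)=3>1 -> COPY to pp2. 3 ppages; refcounts: pp0:3 pp1:2 pp2:1
Op 5: read(P2, v0) -> 39. No state change.
Op 6: fork(P0) -> P3. 3 ppages; refcounts: pp0:4 pp1:3 pp2:1
Op 7: write(P3, v1, 120). refcount(pp1)=3>1 -> COPY to pp3. 4 ppages; refcounts: pp0:4 pp1:2 pp2:1 pp3:1
Op 8: write(P1, v1, 126). refcount(pp1)=2>1 -> COPY to pp4. 5 ppages; refcounts: pp0:4 pp1:1 pp2:1 pp3:1 pp4:1

Answer: 4 1 1 1 1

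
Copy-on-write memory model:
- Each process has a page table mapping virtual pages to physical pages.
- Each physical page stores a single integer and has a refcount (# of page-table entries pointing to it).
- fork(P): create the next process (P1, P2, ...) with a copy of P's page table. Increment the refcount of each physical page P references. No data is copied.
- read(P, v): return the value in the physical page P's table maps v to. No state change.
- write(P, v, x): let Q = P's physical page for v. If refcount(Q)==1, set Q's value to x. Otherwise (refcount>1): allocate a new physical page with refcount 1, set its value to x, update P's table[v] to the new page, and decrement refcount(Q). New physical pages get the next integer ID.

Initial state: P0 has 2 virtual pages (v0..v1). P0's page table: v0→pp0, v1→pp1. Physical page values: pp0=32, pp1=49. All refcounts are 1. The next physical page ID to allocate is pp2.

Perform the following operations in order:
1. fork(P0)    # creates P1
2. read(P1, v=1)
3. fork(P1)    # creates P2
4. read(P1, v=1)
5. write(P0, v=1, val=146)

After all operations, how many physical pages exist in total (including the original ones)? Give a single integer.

Answer: 3

Derivation:
Op 1: fork(P0) -> P1. 2 ppages; refcounts: pp0:2 pp1:2
Op 2: read(P1, v1) -> 49. No state change.
Op 3: fork(P1) -> P2. 2 ppages; refcounts: pp0:3 pp1:3
Op 4: read(P1, v1) -> 49. No state change.
Op 5: write(P0, v1, 146). refcount(pp1)=3>1 -> COPY to pp2. 3 ppages; refcounts: pp0:3 pp1:2 pp2:1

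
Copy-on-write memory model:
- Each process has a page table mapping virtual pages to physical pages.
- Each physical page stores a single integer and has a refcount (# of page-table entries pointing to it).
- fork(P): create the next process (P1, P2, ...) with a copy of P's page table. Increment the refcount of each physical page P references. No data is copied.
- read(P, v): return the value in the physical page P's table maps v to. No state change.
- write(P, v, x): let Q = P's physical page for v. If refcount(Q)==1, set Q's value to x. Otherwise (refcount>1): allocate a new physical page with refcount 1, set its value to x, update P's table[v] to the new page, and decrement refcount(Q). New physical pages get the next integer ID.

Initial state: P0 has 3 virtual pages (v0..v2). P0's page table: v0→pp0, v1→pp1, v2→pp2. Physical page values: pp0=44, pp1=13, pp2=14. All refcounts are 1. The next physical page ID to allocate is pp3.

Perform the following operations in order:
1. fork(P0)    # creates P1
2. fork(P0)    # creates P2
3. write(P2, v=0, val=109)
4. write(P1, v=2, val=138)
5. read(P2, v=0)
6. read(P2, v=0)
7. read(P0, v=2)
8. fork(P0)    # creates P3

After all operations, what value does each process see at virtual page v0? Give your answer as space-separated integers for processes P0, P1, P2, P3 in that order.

Answer: 44 44 109 44

Derivation:
Op 1: fork(P0) -> P1. 3 ppages; refcounts: pp0:2 pp1:2 pp2:2
Op 2: fork(P0) -> P2. 3 ppages; refcounts: pp0:3 pp1:3 pp2:3
Op 3: write(P2, v0, 109). refcount(pp0)=3>1 -> COPY to pp3. 4 ppages; refcounts: pp0:2 pp1:3 pp2:3 pp3:1
Op 4: write(P1, v2, 138). refcount(pp2)=3>1 -> COPY to pp4. 5 ppages; refcounts: pp0:2 pp1:3 pp2:2 pp3:1 pp4:1
Op 5: read(P2, v0) -> 109. No state change.
Op 6: read(P2, v0) -> 109. No state change.
Op 7: read(P0, v2) -> 14. No state change.
Op 8: fork(P0) -> P3. 5 ppages; refcounts: pp0:3 pp1:4 pp2:3 pp3:1 pp4:1
P0: v0 -> pp0 = 44
P1: v0 -> pp0 = 44
P2: v0 -> pp3 = 109
P3: v0 -> pp0 = 44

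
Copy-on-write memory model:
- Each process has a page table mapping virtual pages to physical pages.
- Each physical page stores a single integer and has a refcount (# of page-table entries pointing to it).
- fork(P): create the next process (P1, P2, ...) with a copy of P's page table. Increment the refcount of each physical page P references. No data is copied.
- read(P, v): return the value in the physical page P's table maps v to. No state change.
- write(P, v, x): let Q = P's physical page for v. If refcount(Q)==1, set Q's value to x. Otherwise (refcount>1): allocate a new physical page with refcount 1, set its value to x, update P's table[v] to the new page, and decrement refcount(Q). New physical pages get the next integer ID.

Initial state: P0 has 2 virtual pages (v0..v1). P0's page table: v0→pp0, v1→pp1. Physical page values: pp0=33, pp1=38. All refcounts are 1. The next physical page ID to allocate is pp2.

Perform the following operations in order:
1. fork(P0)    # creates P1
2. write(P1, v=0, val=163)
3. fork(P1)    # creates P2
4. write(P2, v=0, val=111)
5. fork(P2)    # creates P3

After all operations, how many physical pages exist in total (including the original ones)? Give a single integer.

Answer: 4

Derivation:
Op 1: fork(P0) -> P1. 2 ppages; refcounts: pp0:2 pp1:2
Op 2: write(P1, v0, 163). refcount(pp0)=2>1 -> COPY to pp2. 3 ppages; refcounts: pp0:1 pp1:2 pp2:1
Op 3: fork(P1) -> P2. 3 ppages; refcounts: pp0:1 pp1:3 pp2:2
Op 4: write(P2, v0, 111). refcount(pp2)=2>1 -> COPY to pp3. 4 ppages; refcounts: pp0:1 pp1:3 pp2:1 pp3:1
Op 5: fork(P2) -> P3. 4 ppages; refcounts: pp0:1 pp1:4 pp2:1 pp3:2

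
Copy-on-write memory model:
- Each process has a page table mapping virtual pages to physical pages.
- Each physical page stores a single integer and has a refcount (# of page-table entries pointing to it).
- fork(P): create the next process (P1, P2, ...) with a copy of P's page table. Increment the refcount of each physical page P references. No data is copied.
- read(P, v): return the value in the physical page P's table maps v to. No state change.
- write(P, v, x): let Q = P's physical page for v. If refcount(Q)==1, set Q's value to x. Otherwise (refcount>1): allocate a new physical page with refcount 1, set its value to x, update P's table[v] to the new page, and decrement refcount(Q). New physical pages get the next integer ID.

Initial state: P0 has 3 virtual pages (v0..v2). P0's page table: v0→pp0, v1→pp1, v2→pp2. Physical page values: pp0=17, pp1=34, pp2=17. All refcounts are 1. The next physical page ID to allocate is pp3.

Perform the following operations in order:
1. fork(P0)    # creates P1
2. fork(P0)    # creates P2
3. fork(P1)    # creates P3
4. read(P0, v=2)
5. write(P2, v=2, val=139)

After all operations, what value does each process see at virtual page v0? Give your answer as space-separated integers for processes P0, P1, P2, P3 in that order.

Answer: 17 17 17 17

Derivation:
Op 1: fork(P0) -> P1. 3 ppages; refcounts: pp0:2 pp1:2 pp2:2
Op 2: fork(P0) -> P2. 3 ppages; refcounts: pp0:3 pp1:3 pp2:3
Op 3: fork(P1) -> P3. 3 ppages; refcounts: pp0:4 pp1:4 pp2:4
Op 4: read(P0, v2) -> 17. No state change.
Op 5: write(P2, v2, 139). refcount(pp2)=4>1 -> COPY to pp3. 4 ppages; refcounts: pp0:4 pp1:4 pp2:3 pp3:1
P0: v0 -> pp0 = 17
P1: v0 -> pp0 = 17
P2: v0 -> pp0 = 17
P3: v0 -> pp0 = 17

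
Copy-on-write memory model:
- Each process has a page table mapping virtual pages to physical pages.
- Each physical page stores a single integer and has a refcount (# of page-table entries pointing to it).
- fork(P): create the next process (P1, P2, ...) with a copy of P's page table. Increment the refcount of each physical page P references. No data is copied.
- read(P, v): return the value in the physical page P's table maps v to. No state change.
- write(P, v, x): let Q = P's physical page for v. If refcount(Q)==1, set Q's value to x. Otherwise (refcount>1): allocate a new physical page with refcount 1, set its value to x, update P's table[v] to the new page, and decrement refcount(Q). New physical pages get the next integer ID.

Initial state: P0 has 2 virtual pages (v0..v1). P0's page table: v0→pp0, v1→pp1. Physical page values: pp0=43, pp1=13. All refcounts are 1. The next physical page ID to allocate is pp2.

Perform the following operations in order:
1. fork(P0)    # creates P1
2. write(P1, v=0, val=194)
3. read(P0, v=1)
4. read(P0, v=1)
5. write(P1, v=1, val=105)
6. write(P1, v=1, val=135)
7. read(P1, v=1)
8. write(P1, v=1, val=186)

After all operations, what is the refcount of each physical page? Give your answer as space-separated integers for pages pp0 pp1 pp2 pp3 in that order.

Op 1: fork(P0) -> P1. 2 ppages; refcounts: pp0:2 pp1:2
Op 2: write(P1, v0, 194). refcount(pp0)=2>1 -> COPY to pp2. 3 ppages; refcounts: pp0:1 pp1:2 pp2:1
Op 3: read(P0, v1) -> 13. No state change.
Op 4: read(P0, v1) -> 13. No state change.
Op 5: write(P1, v1, 105). refcount(pp1)=2>1 -> COPY to pp3. 4 ppages; refcounts: pp0:1 pp1:1 pp2:1 pp3:1
Op 6: write(P1, v1, 135). refcount(pp3)=1 -> write in place. 4 ppages; refcounts: pp0:1 pp1:1 pp2:1 pp3:1
Op 7: read(P1, v1) -> 135. No state change.
Op 8: write(P1, v1, 186). refcount(pp3)=1 -> write in place. 4 ppages; refcounts: pp0:1 pp1:1 pp2:1 pp3:1

Answer: 1 1 1 1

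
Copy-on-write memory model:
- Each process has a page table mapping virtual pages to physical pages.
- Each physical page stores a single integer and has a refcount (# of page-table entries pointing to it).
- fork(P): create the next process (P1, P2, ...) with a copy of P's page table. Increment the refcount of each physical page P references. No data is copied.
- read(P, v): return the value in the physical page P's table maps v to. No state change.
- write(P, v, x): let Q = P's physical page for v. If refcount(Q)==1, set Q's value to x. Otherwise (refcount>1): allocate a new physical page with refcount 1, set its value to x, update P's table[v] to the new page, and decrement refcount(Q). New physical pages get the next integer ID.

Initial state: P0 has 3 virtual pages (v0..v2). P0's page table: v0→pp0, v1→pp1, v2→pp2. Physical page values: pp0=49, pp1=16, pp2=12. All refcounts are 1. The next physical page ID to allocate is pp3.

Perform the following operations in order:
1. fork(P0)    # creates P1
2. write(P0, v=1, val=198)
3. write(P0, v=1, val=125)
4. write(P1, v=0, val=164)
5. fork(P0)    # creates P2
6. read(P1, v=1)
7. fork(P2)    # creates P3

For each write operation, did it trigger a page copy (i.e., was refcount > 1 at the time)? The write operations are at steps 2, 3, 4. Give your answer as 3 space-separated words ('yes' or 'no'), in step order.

Op 1: fork(P0) -> P1. 3 ppages; refcounts: pp0:2 pp1:2 pp2:2
Op 2: write(P0, v1, 198). refcount(pp1)=2>1 -> COPY to pp3. 4 ppages; refcounts: pp0:2 pp1:1 pp2:2 pp3:1
Op 3: write(P0, v1, 125). refcount(pp3)=1 -> write in place. 4 ppages; refcounts: pp0:2 pp1:1 pp2:2 pp3:1
Op 4: write(P1, v0, 164). refcount(pp0)=2>1 -> COPY to pp4. 5 ppages; refcounts: pp0:1 pp1:1 pp2:2 pp3:1 pp4:1
Op 5: fork(P0) -> P2. 5 ppages; refcounts: pp0:2 pp1:1 pp2:3 pp3:2 pp4:1
Op 6: read(P1, v1) -> 16. No state change.
Op 7: fork(P2) -> P3. 5 ppages; refcounts: pp0:3 pp1:1 pp2:4 pp3:3 pp4:1

yes no yes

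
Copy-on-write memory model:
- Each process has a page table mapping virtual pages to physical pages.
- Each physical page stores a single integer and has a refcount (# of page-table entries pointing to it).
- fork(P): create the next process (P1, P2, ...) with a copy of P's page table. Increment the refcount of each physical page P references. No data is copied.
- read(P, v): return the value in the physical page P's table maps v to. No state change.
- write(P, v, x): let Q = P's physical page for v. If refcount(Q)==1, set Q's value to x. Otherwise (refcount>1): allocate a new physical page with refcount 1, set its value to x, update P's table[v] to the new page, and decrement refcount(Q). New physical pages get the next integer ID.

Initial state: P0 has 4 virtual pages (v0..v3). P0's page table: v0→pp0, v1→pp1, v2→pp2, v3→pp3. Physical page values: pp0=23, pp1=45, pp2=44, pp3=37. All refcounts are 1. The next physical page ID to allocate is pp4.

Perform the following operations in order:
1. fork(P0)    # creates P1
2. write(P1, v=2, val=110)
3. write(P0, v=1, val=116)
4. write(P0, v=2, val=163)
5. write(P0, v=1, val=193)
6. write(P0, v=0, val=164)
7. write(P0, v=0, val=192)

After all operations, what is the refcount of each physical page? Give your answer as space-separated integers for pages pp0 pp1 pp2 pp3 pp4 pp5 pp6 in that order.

Answer: 1 1 1 2 1 1 1

Derivation:
Op 1: fork(P0) -> P1. 4 ppages; refcounts: pp0:2 pp1:2 pp2:2 pp3:2
Op 2: write(P1, v2, 110). refcount(pp2)=2>1 -> COPY to pp4. 5 ppages; refcounts: pp0:2 pp1:2 pp2:1 pp3:2 pp4:1
Op 3: write(P0, v1, 116). refcount(pp1)=2>1 -> COPY to pp5. 6 ppages; refcounts: pp0:2 pp1:1 pp2:1 pp3:2 pp4:1 pp5:1
Op 4: write(P0, v2, 163). refcount(pp2)=1 -> write in place. 6 ppages; refcounts: pp0:2 pp1:1 pp2:1 pp3:2 pp4:1 pp5:1
Op 5: write(P0, v1, 193). refcount(pp5)=1 -> write in place. 6 ppages; refcounts: pp0:2 pp1:1 pp2:1 pp3:2 pp4:1 pp5:1
Op 6: write(P0, v0, 164). refcount(pp0)=2>1 -> COPY to pp6. 7 ppages; refcounts: pp0:1 pp1:1 pp2:1 pp3:2 pp4:1 pp5:1 pp6:1
Op 7: write(P0, v0, 192). refcount(pp6)=1 -> write in place. 7 ppages; refcounts: pp0:1 pp1:1 pp2:1 pp3:2 pp4:1 pp5:1 pp6:1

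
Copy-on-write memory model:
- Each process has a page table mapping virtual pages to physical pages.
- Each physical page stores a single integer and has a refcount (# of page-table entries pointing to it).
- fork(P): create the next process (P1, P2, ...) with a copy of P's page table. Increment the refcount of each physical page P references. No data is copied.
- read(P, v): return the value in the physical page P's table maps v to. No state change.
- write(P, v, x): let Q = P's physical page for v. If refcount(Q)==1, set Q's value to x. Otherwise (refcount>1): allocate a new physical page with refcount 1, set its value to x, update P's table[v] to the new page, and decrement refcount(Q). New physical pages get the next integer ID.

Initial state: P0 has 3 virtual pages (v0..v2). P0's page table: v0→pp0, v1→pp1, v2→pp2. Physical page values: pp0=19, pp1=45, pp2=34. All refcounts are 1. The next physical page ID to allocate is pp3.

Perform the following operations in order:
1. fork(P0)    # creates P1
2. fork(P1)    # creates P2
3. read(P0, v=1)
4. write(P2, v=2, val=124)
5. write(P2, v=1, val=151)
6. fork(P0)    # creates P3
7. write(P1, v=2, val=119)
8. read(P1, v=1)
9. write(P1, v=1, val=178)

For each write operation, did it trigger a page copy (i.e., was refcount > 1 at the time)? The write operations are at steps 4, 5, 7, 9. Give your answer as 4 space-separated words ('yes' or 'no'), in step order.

Op 1: fork(P0) -> P1. 3 ppages; refcounts: pp0:2 pp1:2 pp2:2
Op 2: fork(P1) -> P2. 3 ppages; refcounts: pp0:3 pp1:3 pp2:3
Op 3: read(P0, v1) -> 45. No state change.
Op 4: write(P2, v2, 124). refcount(pp2)=3>1 -> COPY to pp3. 4 ppages; refcounts: pp0:3 pp1:3 pp2:2 pp3:1
Op 5: write(P2, v1, 151). refcount(pp1)=3>1 -> COPY to pp4. 5 ppages; refcounts: pp0:3 pp1:2 pp2:2 pp3:1 pp4:1
Op 6: fork(P0) -> P3. 5 ppages; refcounts: pp0:4 pp1:3 pp2:3 pp3:1 pp4:1
Op 7: write(P1, v2, 119). refcount(pp2)=3>1 -> COPY to pp5. 6 ppages; refcounts: pp0:4 pp1:3 pp2:2 pp3:1 pp4:1 pp5:1
Op 8: read(P1, v1) -> 45. No state change.
Op 9: write(P1, v1, 178). refcount(pp1)=3>1 -> COPY to pp6. 7 ppages; refcounts: pp0:4 pp1:2 pp2:2 pp3:1 pp4:1 pp5:1 pp6:1

yes yes yes yes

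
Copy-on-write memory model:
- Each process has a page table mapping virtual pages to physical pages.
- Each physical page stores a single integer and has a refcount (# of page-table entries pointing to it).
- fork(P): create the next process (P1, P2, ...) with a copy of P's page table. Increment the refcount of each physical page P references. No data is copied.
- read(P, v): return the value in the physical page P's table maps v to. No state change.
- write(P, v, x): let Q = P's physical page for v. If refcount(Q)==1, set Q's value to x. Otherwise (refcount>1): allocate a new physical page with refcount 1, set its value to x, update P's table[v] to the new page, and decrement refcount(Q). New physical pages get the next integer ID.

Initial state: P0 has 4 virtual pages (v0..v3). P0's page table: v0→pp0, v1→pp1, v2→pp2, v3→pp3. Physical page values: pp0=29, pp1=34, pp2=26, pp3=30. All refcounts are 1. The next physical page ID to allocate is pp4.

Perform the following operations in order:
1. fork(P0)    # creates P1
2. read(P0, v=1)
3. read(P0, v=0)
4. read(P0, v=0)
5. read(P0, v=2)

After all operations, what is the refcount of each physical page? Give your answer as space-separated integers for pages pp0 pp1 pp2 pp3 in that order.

Answer: 2 2 2 2

Derivation:
Op 1: fork(P0) -> P1. 4 ppages; refcounts: pp0:2 pp1:2 pp2:2 pp3:2
Op 2: read(P0, v1) -> 34. No state change.
Op 3: read(P0, v0) -> 29. No state change.
Op 4: read(P0, v0) -> 29. No state change.
Op 5: read(P0, v2) -> 26. No state change.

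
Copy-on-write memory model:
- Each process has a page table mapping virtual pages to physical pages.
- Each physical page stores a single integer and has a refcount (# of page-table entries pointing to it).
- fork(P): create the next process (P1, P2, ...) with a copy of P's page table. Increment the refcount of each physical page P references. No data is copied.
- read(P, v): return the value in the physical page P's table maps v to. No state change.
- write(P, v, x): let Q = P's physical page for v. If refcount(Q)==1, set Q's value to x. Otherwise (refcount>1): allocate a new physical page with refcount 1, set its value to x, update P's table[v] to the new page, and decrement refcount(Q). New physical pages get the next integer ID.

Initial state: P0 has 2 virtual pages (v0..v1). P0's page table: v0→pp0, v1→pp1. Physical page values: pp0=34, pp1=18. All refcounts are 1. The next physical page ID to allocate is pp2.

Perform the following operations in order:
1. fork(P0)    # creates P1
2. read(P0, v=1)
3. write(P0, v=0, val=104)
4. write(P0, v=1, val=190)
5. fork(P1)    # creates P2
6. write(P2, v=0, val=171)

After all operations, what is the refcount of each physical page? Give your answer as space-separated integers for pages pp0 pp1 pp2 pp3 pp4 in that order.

Op 1: fork(P0) -> P1. 2 ppages; refcounts: pp0:2 pp1:2
Op 2: read(P0, v1) -> 18. No state change.
Op 3: write(P0, v0, 104). refcount(pp0)=2>1 -> COPY to pp2. 3 ppages; refcounts: pp0:1 pp1:2 pp2:1
Op 4: write(P0, v1, 190). refcount(pp1)=2>1 -> COPY to pp3. 4 ppages; refcounts: pp0:1 pp1:1 pp2:1 pp3:1
Op 5: fork(P1) -> P2. 4 ppages; refcounts: pp0:2 pp1:2 pp2:1 pp3:1
Op 6: write(P2, v0, 171). refcount(pp0)=2>1 -> COPY to pp4. 5 ppages; refcounts: pp0:1 pp1:2 pp2:1 pp3:1 pp4:1

Answer: 1 2 1 1 1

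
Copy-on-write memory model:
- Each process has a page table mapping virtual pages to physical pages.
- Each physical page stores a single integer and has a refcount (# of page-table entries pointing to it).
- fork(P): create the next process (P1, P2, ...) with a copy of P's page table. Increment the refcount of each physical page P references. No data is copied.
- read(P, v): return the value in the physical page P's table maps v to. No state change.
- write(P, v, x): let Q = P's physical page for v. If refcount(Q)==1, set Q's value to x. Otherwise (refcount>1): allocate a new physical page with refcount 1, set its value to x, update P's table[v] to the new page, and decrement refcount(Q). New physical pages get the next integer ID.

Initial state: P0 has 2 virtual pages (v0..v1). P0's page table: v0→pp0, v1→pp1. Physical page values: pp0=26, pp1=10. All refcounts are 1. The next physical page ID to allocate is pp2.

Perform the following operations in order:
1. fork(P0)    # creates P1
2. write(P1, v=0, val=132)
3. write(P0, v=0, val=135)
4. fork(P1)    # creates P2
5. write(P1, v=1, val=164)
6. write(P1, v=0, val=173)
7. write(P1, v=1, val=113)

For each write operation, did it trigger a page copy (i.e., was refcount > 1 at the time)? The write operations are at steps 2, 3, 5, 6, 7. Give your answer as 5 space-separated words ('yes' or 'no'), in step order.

Op 1: fork(P0) -> P1. 2 ppages; refcounts: pp0:2 pp1:2
Op 2: write(P1, v0, 132). refcount(pp0)=2>1 -> COPY to pp2. 3 ppages; refcounts: pp0:1 pp1:2 pp2:1
Op 3: write(P0, v0, 135). refcount(pp0)=1 -> write in place. 3 ppages; refcounts: pp0:1 pp1:2 pp2:1
Op 4: fork(P1) -> P2. 3 ppages; refcounts: pp0:1 pp1:3 pp2:2
Op 5: write(P1, v1, 164). refcount(pp1)=3>1 -> COPY to pp3. 4 ppages; refcounts: pp0:1 pp1:2 pp2:2 pp3:1
Op 6: write(P1, v0, 173). refcount(pp2)=2>1 -> COPY to pp4. 5 ppages; refcounts: pp0:1 pp1:2 pp2:1 pp3:1 pp4:1
Op 7: write(P1, v1, 113). refcount(pp3)=1 -> write in place. 5 ppages; refcounts: pp0:1 pp1:2 pp2:1 pp3:1 pp4:1

yes no yes yes no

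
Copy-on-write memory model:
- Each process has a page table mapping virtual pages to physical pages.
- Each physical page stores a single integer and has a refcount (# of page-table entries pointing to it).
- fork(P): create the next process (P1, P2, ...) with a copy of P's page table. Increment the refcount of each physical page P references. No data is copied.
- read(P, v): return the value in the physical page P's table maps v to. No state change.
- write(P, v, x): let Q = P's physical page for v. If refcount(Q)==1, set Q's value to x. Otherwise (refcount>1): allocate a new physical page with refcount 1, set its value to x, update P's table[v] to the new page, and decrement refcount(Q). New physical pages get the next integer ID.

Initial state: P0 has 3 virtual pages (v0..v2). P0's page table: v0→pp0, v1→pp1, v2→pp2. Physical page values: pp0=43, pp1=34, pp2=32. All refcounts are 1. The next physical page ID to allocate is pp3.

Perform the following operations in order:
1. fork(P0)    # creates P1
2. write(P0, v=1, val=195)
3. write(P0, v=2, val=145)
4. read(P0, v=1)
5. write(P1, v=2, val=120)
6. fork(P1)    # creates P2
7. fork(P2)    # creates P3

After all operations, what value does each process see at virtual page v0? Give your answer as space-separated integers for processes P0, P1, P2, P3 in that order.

Op 1: fork(P0) -> P1. 3 ppages; refcounts: pp0:2 pp1:2 pp2:2
Op 2: write(P0, v1, 195). refcount(pp1)=2>1 -> COPY to pp3. 4 ppages; refcounts: pp0:2 pp1:1 pp2:2 pp3:1
Op 3: write(P0, v2, 145). refcount(pp2)=2>1 -> COPY to pp4. 5 ppages; refcounts: pp0:2 pp1:1 pp2:1 pp3:1 pp4:1
Op 4: read(P0, v1) -> 195. No state change.
Op 5: write(P1, v2, 120). refcount(pp2)=1 -> write in place. 5 ppages; refcounts: pp0:2 pp1:1 pp2:1 pp3:1 pp4:1
Op 6: fork(P1) -> P2. 5 ppages; refcounts: pp0:3 pp1:2 pp2:2 pp3:1 pp4:1
Op 7: fork(P2) -> P3. 5 ppages; refcounts: pp0:4 pp1:3 pp2:3 pp3:1 pp4:1
P0: v0 -> pp0 = 43
P1: v0 -> pp0 = 43
P2: v0 -> pp0 = 43
P3: v0 -> pp0 = 43

Answer: 43 43 43 43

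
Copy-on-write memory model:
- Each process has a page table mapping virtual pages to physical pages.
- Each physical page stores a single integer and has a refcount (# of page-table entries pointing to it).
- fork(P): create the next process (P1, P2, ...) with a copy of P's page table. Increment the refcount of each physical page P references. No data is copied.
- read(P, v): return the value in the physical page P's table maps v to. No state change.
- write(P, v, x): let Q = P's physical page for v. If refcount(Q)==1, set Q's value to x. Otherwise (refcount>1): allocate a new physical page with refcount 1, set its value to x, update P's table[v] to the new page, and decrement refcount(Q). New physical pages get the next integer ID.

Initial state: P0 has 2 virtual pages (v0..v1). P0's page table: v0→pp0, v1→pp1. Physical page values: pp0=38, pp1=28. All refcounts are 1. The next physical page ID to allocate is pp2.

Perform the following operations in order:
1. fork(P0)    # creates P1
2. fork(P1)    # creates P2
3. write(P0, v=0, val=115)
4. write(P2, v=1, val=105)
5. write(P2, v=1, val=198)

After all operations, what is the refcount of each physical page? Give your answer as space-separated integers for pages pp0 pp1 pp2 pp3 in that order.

Op 1: fork(P0) -> P1. 2 ppages; refcounts: pp0:2 pp1:2
Op 2: fork(P1) -> P2. 2 ppages; refcounts: pp0:3 pp1:3
Op 3: write(P0, v0, 115). refcount(pp0)=3>1 -> COPY to pp2. 3 ppages; refcounts: pp0:2 pp1:3 pp2:1
Op 4: write(P2, v1, 105). refcount(pp1)=3>1 -> COPY to pp3. 4 ppages; refcounts: pp0:2 pp1:2 pp2:1 pp3:1
Op 5: write(P2, v1, 198). refcount(pp3)=1 -> write in place. 4 ppages; refcounts: pp0:2 pp1:2 pp2:1 pp3:1

Answer: 2 2 1 1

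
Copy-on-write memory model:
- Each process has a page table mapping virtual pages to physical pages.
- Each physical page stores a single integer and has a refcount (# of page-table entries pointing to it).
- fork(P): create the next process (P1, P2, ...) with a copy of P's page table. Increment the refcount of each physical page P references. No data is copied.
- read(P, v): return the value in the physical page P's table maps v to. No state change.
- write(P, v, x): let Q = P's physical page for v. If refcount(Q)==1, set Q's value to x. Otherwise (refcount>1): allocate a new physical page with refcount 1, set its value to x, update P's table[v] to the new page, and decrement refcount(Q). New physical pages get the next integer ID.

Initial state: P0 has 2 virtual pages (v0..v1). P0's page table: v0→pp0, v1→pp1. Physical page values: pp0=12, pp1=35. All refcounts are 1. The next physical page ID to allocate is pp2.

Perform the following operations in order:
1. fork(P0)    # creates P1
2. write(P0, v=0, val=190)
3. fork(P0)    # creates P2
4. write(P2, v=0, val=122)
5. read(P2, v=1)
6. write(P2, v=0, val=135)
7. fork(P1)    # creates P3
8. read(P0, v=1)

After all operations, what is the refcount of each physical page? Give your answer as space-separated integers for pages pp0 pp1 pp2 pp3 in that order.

Op 1: fork(P0) -> P1. 2 ppages; refcounts: pp0:2 pp1:2
Op 2: write(P0, v0, 190). refcount(pp0)=2>1 -> COPY to pp2. 3 ppages; refcounts: pp0:1 pp1:2 pp2:1
Op 3: fork(P0) -> P2. 3 ppages; refcounts: pp0:1 pp1:3 pp2:2
Op 4: write(P2, v0, 122). refcount(pp2)=2>1 -> COPY to pp3. 4 ppages; refcounts: pp0:1 pp1:3 pp2:1 pp3:1
Op 5: read(P2, v1) -> 35. No state change.
Op 6: write(P2, v0, 135). refcount(pp3)=1 -> write in place. 4 ppages; refcounts: pp0:1 pp1:3 pp2:1 pp3:1
Op 7: fork(P1) -> P3. 4 ppages; refcounts: pp0:2 pp1:4 pp2:1 pp3:1
Op 8: read(P0, v1) -> 35. No state change.

Answer: 2 4 1 1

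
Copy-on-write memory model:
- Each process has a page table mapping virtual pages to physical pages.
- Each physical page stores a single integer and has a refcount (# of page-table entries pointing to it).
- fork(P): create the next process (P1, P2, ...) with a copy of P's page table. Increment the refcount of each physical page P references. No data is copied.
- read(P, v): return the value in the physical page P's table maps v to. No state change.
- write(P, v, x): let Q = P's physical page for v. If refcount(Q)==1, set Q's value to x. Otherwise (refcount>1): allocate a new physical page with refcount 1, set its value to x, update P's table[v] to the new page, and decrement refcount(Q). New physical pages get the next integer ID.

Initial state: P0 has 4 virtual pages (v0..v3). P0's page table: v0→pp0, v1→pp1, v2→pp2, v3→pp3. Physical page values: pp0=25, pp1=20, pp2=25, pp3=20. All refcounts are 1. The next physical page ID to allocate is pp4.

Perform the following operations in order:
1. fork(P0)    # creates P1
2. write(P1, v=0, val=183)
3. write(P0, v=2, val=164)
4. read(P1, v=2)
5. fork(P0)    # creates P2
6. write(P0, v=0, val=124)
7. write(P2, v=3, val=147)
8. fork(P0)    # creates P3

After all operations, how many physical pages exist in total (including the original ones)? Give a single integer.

Answer: 8

Derivation:
Op 1: fork(P0) -> P1. 4 ppages; refcounts: pp0:2 pp1:2 pp2:2 pp3:2
Op 2: write(P1, v0, 183). refcount(pp0)=2>1 -> COPY to pp4. 5 ppages; refcounts: pp0:1 pp1:2 pp2:2 pp3:2 pp4:1
Op 3: write(P0, v2, 164). refcount(pp2)=2>1 -> COPY to pp5. 6 ppages; refcounts: pp0:1 pp1:2 pp2:1 pp3:2 pp4:1 pp5:1
Op 4: read(P1, v2) -> 25. No state change.
Op 5: fork(P0) -> P2. 6 ppages; refcounts: pp0:2 pp1:3 pp2:1 pp3:3 pp4:1 pp5:2
Op 6: write(P0, v0, 124). refcount(pp0)=2>1 -> COPY to pp6. 7 ppages; refcounts: pp0:1 pp1:3 pp2:1 pp3:3 pp4:1 pp5:2 pp6:1
Op 7: write(P2, v3, 147). refcount(pp3)=3>1 -> COPY to pp7. 8 ppages; refcounts: pp0:1 pp1:3 pp2:1 pp3:2 pp4:1 pp5:2 pp6:1 pp7:1
Op 8: fork(P0) -> P3. 8 ppages; refcounts: pp0:1 pp1:4 pp2:1 pp3:3 pp4:1 pp5:3 pp6:2 pp7:1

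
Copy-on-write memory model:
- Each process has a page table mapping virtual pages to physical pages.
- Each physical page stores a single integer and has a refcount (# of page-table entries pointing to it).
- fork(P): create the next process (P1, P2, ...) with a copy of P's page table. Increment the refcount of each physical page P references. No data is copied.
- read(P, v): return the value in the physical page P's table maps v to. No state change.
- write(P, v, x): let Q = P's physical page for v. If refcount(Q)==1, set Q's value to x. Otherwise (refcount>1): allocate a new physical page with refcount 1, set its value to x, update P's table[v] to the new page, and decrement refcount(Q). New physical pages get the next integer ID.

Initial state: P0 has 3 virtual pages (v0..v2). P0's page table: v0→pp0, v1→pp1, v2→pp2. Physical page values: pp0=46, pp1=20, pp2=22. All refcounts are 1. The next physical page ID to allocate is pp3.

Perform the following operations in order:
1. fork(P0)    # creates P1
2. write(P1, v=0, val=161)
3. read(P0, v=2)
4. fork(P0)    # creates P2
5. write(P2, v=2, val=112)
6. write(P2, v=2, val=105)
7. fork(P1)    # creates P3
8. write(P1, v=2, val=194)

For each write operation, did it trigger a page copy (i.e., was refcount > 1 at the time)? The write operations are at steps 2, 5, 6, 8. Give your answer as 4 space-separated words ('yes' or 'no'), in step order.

Op 1: fork(P0) -> P1. 3 ppages; refcounts: pp0:2 pp1:2 pp2:2
Op 2: write(P1, v0, 161). refcount(pp0)=2>1 -> COPY to pp3. 4 ppages; refcounts: pp0:1 pp1:2 pp2:2 pp3:1
Op 3: read(P0, v2) -> 22. No state change.
Op 4: fork(P0) -> P2. 4 ppages; refcounts: pp0:2 pp1:3 pp2:3 pp3:1
Op 5: write(P2, v2, 112). refcount(pp2)=3>1 -> COPY to pp4. 5 ppages; refcounts: pp0:2 pp1:3 pp2:2 pp3:1 pp4:1
Op 6: write(P2, v2, 105). refcount(pp4)=1 -> write in place. 5 ppages; refcounts: pp0:2 pp1:3 pp2:2 pp3:1 pp4:1
Op 7: fork(P1) -> P3. 5 ppages; refcounts: pp0:2 pp1:4 pp2:3 pp3:2 pp4:1
Op 8: write(P1, v2, 194). refcount(pp2)=3>1 -> COPY to pp5. 6 ppages; refcounts: pp0:2 pp1:4 pp2:2 pp3:2 pp4:1 pp5:1

yes yes no yes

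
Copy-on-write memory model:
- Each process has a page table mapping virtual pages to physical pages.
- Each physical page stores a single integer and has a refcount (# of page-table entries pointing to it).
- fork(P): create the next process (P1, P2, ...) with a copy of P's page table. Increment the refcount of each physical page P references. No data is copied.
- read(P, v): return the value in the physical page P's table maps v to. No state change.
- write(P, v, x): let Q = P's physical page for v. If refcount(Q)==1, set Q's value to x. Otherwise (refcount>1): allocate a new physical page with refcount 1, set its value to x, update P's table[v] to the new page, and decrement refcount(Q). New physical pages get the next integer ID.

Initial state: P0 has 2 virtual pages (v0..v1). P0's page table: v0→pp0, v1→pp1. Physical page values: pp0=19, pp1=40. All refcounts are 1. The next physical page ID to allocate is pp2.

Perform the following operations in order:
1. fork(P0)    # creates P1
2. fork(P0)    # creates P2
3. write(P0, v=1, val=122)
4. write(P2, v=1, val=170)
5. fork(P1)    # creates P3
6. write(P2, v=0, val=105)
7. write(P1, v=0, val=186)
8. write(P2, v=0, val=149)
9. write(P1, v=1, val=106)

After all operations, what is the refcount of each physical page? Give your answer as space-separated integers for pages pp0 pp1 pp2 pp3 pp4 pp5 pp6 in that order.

Op 1: fork(P0) -> P1. 2 ppages; refcounts: pp0:2 pp1:2
Op 2: fork(P0) -> P2. 2 ppages; refcounts: pp0:3 pp1:3
Op 3: write(P0, v1, 122). refcount(pp1)=3>1 -> COPY to pp2. 3 ppages; refcounts: pp0:3 pp1:2 pp2:1
Op 4: write(P2, v1, 170). refcount(pp1)=2>1 -> COPY to pp3. 4 ppages; refcounts: pp0:3 pp1:1 pp2:1 pp3:1
Op 5: fork(P1) -> P3. 4 ppages; refcounts: pp0:4 pp1:2 pp2:1 pp3:1
Op 6: write(P2, v0, 105). refcount(pp0)=4>1 -> COPY to pp4. 5 ppages; refcounts: pp0:3 pp1:2 pp2:1 pp3:1 pp4:1
Op 7: write(P1, v0, 186). refcount(pp0)=3>1 -> COPY to pp5. 6 ppages; refcounts: pp0:2 pp1:2 pp2:1 pp3:1 pp4:1 pp5:1
Op 8: write(P2, v0, 149). refcount(pp4)=1 -> write in place. 6 ppages; refcounts: pp0:2 pp1:2 pp2:1 pp3:1 pp4:1 pp5:1
Op 9: write(P1, v1, 106). refcount(pp1)=2>1 -> COPY to pp6. 7 ppages; refcounts: pp0:2 pp1:1 pp2:1 pp3:1 pp4:1 pp5:1 pp6:1

Answer: 2 1 1 1 1 1 1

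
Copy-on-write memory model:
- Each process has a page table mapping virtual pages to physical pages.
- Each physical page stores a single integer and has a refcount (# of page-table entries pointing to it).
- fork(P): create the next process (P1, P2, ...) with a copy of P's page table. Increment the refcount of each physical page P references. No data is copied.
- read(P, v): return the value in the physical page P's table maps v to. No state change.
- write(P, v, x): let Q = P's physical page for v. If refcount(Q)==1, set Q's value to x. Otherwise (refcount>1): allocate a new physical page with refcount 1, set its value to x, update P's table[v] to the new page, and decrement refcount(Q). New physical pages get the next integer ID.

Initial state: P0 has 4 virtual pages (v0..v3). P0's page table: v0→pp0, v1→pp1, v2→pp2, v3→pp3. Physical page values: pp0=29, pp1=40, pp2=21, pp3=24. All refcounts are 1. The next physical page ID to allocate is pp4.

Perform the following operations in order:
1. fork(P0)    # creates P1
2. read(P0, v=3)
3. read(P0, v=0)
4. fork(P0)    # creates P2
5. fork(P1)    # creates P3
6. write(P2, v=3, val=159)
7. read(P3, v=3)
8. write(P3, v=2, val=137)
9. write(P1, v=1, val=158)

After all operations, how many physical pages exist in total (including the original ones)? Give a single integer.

Answer: 7

Derivation:
Op 1: fork(P0) -> P1. 4 ppages; refcounts: pp0:2 pp1:2 pp2:2 pp3:2
Op 2: read(P0, v3) -> 24. No state change.
Op 3: read(P0, v0) -> 29. No state change.
Op 4: fork(P0) -> P2. 4 ppages; refcounts: pp0:3 pp1:3 pp2:3 pp3:3
Op 5: fork(P1) -> P3. 4 ppages; refcounts: pp0:4 pp1:4 pp2:4 pp3:4
Op 6: write(P2, v3, 159). refcount(pp3)=4>1 -> COPY to pp4. 5 ppages; refcounts: pp0:4 pp1:4 pp2:4 pp3:3 pp4:1
Op 7: read(P3, v3) -> 24. No state change.
Op 8: write(P3, v2, 137). refcount(pp2)=4>1 -> COPY to pp5. 6 ppages; refcounts: pp0:4 pp1:4 pp2:3 pp3:3 pp4:1 pp5:1
Op 9: write(P1, v1, 158). refcount(pp1)=4>1 -> COPY to pp6. 7 ppages; refcounts: pp0:4 pp1:3 pp2:3 pp3:3 pp4:1 pp5:1 pp6:1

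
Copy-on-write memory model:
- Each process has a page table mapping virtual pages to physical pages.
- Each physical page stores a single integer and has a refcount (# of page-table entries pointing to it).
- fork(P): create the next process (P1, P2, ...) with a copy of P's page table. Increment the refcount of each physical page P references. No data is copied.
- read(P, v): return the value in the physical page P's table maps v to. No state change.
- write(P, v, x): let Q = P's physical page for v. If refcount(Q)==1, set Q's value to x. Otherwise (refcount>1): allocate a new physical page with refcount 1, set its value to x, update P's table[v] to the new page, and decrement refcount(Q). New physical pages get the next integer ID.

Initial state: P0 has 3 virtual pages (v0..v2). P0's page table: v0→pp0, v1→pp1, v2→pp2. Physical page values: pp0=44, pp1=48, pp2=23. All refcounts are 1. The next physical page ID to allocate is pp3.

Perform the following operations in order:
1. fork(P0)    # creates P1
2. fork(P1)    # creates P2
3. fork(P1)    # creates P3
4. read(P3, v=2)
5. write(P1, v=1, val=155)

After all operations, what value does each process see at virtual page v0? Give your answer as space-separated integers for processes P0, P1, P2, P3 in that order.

Op 1: fork(P0) -> P1. 3 ppages; refcounts: pp0:2 pp1:2 pp2:2
Op 2: fork(P1) -> P2. 3 ppages; refcounts: pp0:3 pp1:3 pp2:3
Op 3: fork(P1) -> P3. 3 ppages; refcounts: pp0:4 pp1:4 pp2:4
Op 4: read(P3, v2) -> 23. No state change.
Op 5: write(P1, v1, 155). refcount(pp1)=4>1 -> COPY to pp3. 4 ppages; refcounts: pp0:4 pp1:3 pp2:4 pp3:1
P0: v0 -> pp0 = 44
P1: v0 -> pp0 = 44
P2: v0 -> pp0 = 44
P3: v0 -> pp0 = 44

Answer: 44 44 44 44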